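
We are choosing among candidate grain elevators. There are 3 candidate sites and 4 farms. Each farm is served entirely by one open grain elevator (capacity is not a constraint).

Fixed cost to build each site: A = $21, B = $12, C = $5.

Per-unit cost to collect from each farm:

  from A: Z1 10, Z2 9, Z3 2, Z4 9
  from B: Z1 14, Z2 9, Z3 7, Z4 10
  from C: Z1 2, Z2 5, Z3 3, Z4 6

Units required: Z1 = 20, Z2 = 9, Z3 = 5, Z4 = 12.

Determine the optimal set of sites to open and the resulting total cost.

For any fixed open set, each farm goes to its cheapest open site; total = fixed + service.
{C}: Z1→C 2·20=40, Z2→C 5·9=45, Z3→C 3·5=15, Z4→C 6·12=72. Service 172; fixed 5; total 177.
{B, C}: service 172 + fixed 17 = 189
{A, C}: Z1→C 2·20=40, Z2→C 5·9=45, Z3→A 2·5=10, Z4→C 6·12=72. Service 167; fixed 26; total 193.
{A, B, C}: service 167 + fixed 38 = 205
No other subset beats 177.

Open C only; minimum total cost 177.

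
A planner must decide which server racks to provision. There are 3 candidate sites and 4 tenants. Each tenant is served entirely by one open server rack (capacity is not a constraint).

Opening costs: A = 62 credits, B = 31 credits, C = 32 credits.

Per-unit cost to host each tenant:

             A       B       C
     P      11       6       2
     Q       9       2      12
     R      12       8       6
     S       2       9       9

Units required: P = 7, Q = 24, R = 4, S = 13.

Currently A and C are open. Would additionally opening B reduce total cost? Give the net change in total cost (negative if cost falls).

Yes — net change −137 (cost falls by 137).

Current service cost with {A, C}: 280.
Adding B: each tenant re-picks its cheapest; new service cost 112, saving 168.
Extra fixed cost: 31. Net change = 31 − 168 = -137.
(Totals: 374 → 237.)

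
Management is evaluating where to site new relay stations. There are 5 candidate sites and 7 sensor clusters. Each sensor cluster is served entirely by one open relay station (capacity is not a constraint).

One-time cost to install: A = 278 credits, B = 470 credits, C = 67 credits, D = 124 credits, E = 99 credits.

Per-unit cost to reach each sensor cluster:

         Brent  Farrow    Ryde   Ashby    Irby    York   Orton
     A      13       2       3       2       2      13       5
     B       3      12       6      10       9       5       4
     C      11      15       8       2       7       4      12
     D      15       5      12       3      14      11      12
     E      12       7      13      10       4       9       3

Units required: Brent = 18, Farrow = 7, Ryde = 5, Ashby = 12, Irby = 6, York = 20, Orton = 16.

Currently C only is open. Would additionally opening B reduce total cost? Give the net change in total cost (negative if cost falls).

Current service cost with {C}: 681.
Adding B: each sensor cluster re-picks its cheapest; new service cost 378, saving 303.
Extra fixed cost: 470. Net change = 470 − 303 = 167.
(Totals: 748 → 915.)

No — net change +167 (cost rises by 167).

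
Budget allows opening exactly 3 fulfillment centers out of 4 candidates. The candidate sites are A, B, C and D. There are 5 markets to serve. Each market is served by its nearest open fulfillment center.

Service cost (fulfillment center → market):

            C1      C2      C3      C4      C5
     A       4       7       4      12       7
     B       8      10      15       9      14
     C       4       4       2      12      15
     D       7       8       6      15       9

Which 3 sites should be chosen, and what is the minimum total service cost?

With exactly 3 open, each market uses its cheapest among the chosen.
{A, B, C}: C1→A 4, C2→C 4, C3→C 2, C4→B 9, C5→A 7. Service cost 26.
{B, C, D}: service cost 28
{A, C, D}: service cost 29
Among all 4 size-3 choices, {A, B, C} is lowest.

Choose A, B and C; total service cost 26.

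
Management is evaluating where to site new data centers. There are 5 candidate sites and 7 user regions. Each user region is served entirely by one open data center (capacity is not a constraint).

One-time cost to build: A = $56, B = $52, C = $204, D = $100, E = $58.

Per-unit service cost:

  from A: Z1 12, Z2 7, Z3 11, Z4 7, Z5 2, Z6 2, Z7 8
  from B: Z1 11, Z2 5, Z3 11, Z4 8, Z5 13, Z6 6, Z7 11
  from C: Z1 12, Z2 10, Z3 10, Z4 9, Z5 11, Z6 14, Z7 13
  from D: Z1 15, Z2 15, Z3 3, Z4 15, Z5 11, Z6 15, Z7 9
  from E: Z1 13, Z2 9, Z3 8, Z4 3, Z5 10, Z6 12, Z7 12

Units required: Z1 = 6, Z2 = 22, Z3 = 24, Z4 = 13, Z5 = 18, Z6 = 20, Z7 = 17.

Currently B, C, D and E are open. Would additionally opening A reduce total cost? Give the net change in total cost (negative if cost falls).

Current service cost with {B, C, D, E}: 740.
Adding A: each user region re-picks its cheapest; new service cost 499, saving 241.
Extra fixed cost: 56. Net change = 56 − 241 = -185.
(Totals: 1154 → 969.)

Yes — net change −185 (cost falls by 185).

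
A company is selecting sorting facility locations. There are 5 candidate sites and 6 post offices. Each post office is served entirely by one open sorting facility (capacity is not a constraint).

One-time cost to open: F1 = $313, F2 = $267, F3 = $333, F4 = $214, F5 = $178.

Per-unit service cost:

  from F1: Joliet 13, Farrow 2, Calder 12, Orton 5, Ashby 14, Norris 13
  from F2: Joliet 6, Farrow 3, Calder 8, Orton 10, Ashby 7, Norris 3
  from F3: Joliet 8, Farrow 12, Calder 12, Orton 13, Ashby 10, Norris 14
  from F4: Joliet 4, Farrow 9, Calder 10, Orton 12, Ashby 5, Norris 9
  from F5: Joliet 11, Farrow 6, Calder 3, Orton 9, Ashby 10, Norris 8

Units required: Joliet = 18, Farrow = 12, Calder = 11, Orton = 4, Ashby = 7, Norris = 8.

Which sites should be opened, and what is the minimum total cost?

Open F2 only; minimum total cost 612.

For any fixed open set, each post office goes to its cheapest open site; total = fixed + service.
{F2}: Joliet→F2 6·18=108, Farrow→F2 3·12=36, Calder→F2 8·11=88, Orton→F2 10·4=40, Ashby→F2 7·7=49, Norris→F2 3·8=24. Service 345; fixed 267; total 612.
{F5}: service 473 + fixed 178 = 651
{F4}: service 445 + fixed 214 = 659
{F1, F2, F3, F4, F5}: service 208 + fixed 1305 = 1513
No other subset beats 612.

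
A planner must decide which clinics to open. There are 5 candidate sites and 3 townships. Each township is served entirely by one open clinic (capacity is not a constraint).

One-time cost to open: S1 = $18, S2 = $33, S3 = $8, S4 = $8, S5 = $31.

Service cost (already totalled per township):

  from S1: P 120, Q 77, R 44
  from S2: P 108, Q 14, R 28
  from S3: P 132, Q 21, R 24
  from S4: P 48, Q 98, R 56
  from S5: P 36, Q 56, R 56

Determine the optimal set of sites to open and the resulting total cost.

Open S3 and S4; minimum total cost 109.

For any fixed open set, each township goes to its cheapest open site; total = fixed + service.
{S3, S4}: P→S4 48, Q→S3 21, R→S3 24. Service 93; fixed 16; total 109.
{S3, S5}: service 81 + fixed 39 = 120
{S1, S3, S4}: service 93 + fixed 34 = 127
{S1, S2, S3, S4, S5}: P→S5 36, Q→S2 14, R→S3 24. Service 74; fixed 98; total 172.
No other subset beats 109.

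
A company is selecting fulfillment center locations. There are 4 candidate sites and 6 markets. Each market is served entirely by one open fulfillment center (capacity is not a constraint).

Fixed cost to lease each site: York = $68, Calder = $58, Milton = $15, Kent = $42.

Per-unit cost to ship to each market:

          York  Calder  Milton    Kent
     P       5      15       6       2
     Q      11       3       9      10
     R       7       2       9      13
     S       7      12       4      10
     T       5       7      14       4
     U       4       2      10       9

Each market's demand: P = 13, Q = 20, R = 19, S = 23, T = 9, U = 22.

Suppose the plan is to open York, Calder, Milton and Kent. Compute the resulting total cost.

Each market is assigned to its cheapest site among the open ones.
{York, Calder, Milton, Kent}: P→Kent 2·13=26, Q→Calder 3·20=60, R→Calder 2·19=38, S→Milton 4·23=92, T→Kent 4·9=36, U→Calder 2·22=44. Service 296; fixed 183; total 479.

Total cost: 479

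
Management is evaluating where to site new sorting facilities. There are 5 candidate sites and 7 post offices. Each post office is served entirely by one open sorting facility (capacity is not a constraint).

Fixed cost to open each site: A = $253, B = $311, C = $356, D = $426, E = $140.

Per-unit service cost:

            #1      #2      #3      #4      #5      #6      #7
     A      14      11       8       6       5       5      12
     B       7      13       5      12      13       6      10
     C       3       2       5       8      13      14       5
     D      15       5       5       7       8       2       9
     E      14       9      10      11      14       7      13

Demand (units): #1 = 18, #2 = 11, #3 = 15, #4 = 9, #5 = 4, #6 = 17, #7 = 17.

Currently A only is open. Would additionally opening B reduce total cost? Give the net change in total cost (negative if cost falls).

Current service cost with {A}: 856.
Adding B: each post office re-picks its cheapest; new service cost 651, saving 205.
Extra fixed cost: 311. Net change = 311 − 205 = 106.
(Totals: 1109 → 1215.)

No — net change +106 (cost rises by 106).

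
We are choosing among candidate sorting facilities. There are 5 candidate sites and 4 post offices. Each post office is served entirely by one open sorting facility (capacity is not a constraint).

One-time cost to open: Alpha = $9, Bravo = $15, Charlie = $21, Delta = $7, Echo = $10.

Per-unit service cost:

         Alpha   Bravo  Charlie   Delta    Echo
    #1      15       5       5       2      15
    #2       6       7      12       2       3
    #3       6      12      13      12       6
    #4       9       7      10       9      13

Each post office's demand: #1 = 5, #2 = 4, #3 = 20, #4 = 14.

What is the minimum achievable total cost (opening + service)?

For any fixed open set, each post office goes to its cheapest open site; total = fixed + service.
{Alpha, Bravo, Delta}: #1→Delta 2·5=10, #2→Delta 2·4=8, #3→Alpha 6·20=120, #4→Bravo 7·14=98. Service 236; fixed 31; total 267.
{Bravo, Delta, Echo}: #1→Delta 2·5=10, #2→Delta 2·4=8, #3→Echo 6·20=120, #4→Bravo 7·14=98. Service 236; fixed 32; total 268.
{Alpha, Bravo, Delta, Echo}: #1→Delta 2·5=10, #2→Delta 2·4=8, #3→Alpha 6·20=120, #4→Bravo 7·14=98. Service 236; fixed 41; total 277.
{Alpha, Bravo, Charlie, Delta, Echo}: service 236 + fixed 62 = 298
No other subset beats 267.

Minimum total cost: 267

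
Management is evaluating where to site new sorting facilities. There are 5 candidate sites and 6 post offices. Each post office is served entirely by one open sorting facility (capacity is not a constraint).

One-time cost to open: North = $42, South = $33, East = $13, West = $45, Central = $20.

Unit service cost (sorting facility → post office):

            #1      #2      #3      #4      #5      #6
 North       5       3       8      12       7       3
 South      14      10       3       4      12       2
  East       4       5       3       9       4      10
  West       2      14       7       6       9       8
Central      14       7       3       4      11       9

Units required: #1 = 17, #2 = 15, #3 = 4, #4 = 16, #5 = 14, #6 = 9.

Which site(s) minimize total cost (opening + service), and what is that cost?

For any fixed open set, each post office goes to its cheapest open site; total = fixed + service.
{South, East}: #1→East 4·17=68, #2→East 5·15=75, #3→South 3·4=12, #4→South 4·16=64, #5→East 4·14=56, #6→South 2·9=18. Service 293; fixed 46; total 339.
{North, East, Central}: service 272 + fixed 75 = 347
{South, East, West}: #1→West 2·17=34, #2→East 5·15=75, #3→South 3·4=12, #4→South 4·16=64, #5→East 4·14=56, #6→South 2·9=18. Service 259; fixed 91; total 350.
{North, South, East, West, Central}: service 229 + fixed 153 = 382
No other subset beats 339.

Open South and East; minimum total cost 339.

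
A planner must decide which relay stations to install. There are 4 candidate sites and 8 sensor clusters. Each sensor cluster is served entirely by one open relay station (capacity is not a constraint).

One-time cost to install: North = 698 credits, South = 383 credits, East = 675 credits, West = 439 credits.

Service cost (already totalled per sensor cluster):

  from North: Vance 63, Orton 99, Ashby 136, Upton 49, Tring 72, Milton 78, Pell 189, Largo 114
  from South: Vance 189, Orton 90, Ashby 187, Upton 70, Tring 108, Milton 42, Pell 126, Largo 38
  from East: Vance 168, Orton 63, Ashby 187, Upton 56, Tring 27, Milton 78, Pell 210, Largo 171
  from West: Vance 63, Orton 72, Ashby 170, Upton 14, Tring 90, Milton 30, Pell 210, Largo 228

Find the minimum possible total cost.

For any fixed open set, each sensor cluster goes to its cheapest open site; total = fixed + service.
{South}: Vance→South 189, Orton→South 90, Ashby→South 187, Upton→South 70, Tring→South 108, Milton→South 42, Pell→South 126, Largo→South 38. Service 850; fixed 383; total 1233.
{West}: service 877 + fixed 439 = 1316
{South, West}: Vance→West 63, Orton→West 72, Ashby→West 170, Upton→West 14, Tring→West 90, Milton→West 30, Pell→South 126, Largo→South 38. Service 603; fixed 822; total 1425.
{North, South, East, West}: service 497 + fixed 2195 = 2692
No other subset beats 1233.

Minimum total cost: 1233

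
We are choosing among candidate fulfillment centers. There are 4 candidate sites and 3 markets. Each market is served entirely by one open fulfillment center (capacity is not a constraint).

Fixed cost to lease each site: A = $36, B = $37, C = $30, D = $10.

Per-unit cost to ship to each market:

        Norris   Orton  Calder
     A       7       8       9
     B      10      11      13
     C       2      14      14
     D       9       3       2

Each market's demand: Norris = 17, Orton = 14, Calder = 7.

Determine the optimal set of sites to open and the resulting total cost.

For any fixed open set, each market goes to its cheapest open site; total = fixed + service.
{C, D}: Norris→C 2·17=34, Orton→D 3·14=42, Calder→D 2·7=14. Service 90; fixed 40; total 130.
{A, C, D}: Norris→C 2·17=34, Orton→D 3·14=42, Calder→D 2·7=14. Service 90; fixed 76; total 166.
{B, C, D}: service 90 + fixed 77 = 167
{A, B, C, D}: Norris→C 2·17=34, Orton→D 3·14=42, Calder→D 2·7=14. Service 90; fixed 113; total 203.
No other subset beats 130.

Open C and D; minimum total cost 130.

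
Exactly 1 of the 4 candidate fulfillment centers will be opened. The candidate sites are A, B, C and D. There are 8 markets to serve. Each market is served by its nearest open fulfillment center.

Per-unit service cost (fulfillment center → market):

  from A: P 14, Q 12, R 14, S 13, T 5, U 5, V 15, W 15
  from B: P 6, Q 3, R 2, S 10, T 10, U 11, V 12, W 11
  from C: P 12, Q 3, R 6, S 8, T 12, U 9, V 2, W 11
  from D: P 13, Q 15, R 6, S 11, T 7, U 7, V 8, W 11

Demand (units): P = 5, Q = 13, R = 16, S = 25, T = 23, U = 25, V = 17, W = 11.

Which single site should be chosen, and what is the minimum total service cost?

Choose C only; total service cost 1051.

With exactly 1 open, each market uses its cheapest among the chosen.
{C}: P→C 12·5=60, Q→C 3·13=39, R→C 6·16=96, S→C 8·25=200, T→C 12·23=276, U→C 9·25=225, V→C 2·17=34, W→C 11·11=121. Service cost 1051.
{B}: service cost 1181
{D}: service cost 1224
Among all 4 size-1 choices, {C} is lowest.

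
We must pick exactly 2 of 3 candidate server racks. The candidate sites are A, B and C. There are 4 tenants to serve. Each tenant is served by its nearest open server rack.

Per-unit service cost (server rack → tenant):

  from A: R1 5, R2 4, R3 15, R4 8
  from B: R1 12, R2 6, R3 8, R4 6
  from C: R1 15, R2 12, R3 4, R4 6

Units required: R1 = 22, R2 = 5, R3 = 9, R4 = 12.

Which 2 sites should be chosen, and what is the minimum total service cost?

With exactly 2 open, each tenant uses its cheapest among the chosen.
{A, C}: R1→A 5·22=110, R2→A 4·5=20, R3→C 4·9=36, R4→C 6·12=72. Service cost 238.
{A, B}: service cost 274
{B, C}: service cost 402
Among all 3 size-2 choices, {A, C} is lowest.

Choose A and C; total service cost 238.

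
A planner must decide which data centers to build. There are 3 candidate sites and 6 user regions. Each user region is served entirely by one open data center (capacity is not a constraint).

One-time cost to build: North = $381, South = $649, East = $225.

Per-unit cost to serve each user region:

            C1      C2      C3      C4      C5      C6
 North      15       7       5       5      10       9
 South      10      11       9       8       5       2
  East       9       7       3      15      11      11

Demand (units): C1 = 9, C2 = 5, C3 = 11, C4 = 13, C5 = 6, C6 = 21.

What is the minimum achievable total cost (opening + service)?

For any fixed open set, each user region goes to its cheapest open site; total = fixed + service.
{East}: C1→East 9·9=81, C2→East 7·5=35, C3→East 3·11=33, C4→East 15·13=195, C5→East 11·6=66, C6→East 11·21=231. Service 641; fixed 225; total 866.
{North}: service 539 + fixed 381 = 920
{North, East}: service 463 + fixed 606 = 1069
{North, South, East}: C1→East 9·9=81, C2→North 7·5=35, C3→East 3·11=33, C4→North 5·13=65, C5→South 5·6=30, C6→South 2·21=42. Service 286; fixed 1255; total 1541.
(All 7 nonempty subsets were checked; East only is lowest.)

Minimum total cost: 866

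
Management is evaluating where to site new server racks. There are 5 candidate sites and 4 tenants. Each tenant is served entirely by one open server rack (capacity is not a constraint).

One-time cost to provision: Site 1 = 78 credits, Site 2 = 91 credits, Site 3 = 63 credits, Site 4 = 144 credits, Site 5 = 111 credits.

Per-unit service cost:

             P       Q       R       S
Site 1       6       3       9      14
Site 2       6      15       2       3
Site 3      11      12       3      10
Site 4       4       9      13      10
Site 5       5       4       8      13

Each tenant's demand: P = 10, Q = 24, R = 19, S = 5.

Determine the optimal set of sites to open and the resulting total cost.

Open Site 1 and Site 2; minimum total cost 354.

For any fixed open set, each tenant goes to its cheapest open site; total = fixed + service.
{Site 1, Site 2}: P→Site 1 6·10=60, Q→Site 1 3·24=72, R→Site 2 2·19=38, S→Site 2 3·5=15. Service 185; fixed 169; total 354.
{Site 1, Site 3}: P→Site 1 6·10=60, Q→Site 1 3·24=72, R→Site 3 3·19=57, S→Site 3 10·5=50. Service 239; fixed 141; total 380.
{Site 2, Site 5}: service 199 + fixed 202 = 401
{Site 1, Site 2, Site 3, Site 4, Site 5}: service 165 + fixed 487 = 652
No other subset beats 354.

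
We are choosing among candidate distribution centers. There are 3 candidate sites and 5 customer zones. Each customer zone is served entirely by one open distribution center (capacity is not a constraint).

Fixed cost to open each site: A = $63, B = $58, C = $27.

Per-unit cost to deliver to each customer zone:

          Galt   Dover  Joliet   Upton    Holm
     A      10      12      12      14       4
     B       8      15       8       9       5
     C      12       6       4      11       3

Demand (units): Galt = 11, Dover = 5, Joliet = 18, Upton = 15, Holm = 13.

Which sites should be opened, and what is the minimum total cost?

For any fixed open set, each customer zone goes to its cheapest open site; total = fixed + service.
{B, C}: Galt→B 8·11=88, Dover→C 6·5=30, Joliet→C 4·18=72, Upton→B 9·15=135, Holm→C 3·13=39. Service 364; fixed 85; total 449.
{C}: Galt→C 12·11=132, Dover→C 6·5=30, Joliet→C 4·18=72, Upton→C 11·15=165, Holm→C 3·13=39. Service 438; fixed 27; total 465.
{A, C}: service 416 + fixed 90 = 506
{A, B, C}: service 364 + fixed 148 = 512
No other subset beats 449.

Open B and C; minimum total cost 449.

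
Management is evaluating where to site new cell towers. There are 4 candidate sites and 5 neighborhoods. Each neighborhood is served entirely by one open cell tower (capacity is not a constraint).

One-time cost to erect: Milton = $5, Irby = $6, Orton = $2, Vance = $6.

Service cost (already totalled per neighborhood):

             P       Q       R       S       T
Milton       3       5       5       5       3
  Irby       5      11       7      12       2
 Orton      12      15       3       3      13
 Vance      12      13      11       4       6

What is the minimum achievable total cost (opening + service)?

For any fixed open set, each neighborhood goes to its cheapest open site; total = fixed + service.
{Milton, Orton}: P→Milton 3, Q→Milton 5, R→Orton 3, S→Orton 3, T→Milton 3. Service 17; fixed 7; total 24.
{Milton}: P→Milton 3, Q→Milton 5, R→Milton 5, S→Milton 5, T→Milton 3. Service 21; fixed 5; total 26.
{Milton, Irby, Orton}: P→Milton 3, Q→Milton 5, R→Orton 3, S→Orton 3, T→Irby 2. Service 16; fixed 13; total 29.
{Milton, Irby, Orton, Vance}: P→Milton 3, Q→Milton 5, R→Orton 3, S→Orton 3, T→Irby 2. Service 16; fixed 19; total 35.
No other subset beats 24.

Minimum total cost: 24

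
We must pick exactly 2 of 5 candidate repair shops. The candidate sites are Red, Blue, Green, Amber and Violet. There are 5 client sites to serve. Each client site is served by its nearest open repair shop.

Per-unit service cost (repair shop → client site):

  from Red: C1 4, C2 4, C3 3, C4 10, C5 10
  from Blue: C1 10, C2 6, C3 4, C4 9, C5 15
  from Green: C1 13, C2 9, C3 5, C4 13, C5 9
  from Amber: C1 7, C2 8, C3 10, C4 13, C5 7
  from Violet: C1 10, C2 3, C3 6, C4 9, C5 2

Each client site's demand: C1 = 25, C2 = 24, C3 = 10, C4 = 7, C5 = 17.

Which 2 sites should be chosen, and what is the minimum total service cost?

Choose Red and Violet; total service cost 299.

With exactly 2 open, each client site uses its cheapest among the chosen.
{Red, Violet}: C1→Red 4·25=100, C2→Violet 3·24=72, C3→Red 3·10=30, C4→Violet 9·7=63, C5→Violet 2·17=34. Service cost 299.
{Amber, Violet}: service cost 404
{Red, Amber}: service cost 415
Among all 10 size-2 choices, {Red, Violet} is lowest.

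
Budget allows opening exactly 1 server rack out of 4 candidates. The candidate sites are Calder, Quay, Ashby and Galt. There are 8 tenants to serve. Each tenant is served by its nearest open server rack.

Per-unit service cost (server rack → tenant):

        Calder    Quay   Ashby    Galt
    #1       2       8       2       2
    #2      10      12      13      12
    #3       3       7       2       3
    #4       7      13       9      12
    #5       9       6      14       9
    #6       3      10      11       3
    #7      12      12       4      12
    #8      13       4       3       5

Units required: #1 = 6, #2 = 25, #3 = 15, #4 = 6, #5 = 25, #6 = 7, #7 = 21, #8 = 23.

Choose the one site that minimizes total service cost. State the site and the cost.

With exactly 1 open, each tenant uses its cheapest among the chosen.
{Ashby}: #1→Ashby 2·6=12, #2→Ashby 13·25=325, #3→Ashby 2·15=30, #4→Ashby 9·6=54, #5→Ashby 14·25=350, #6→Ashby 11·7=77, #7→Ashby 4·21=84, #8→Ashby 3·23=69. Service cost 1001.
{Galt}: service cost 1042
{Quay}: service cost 1095
Among all 4 size-1 choices, {Ashby} is lowest.

Choose Ashby only; total service cost 1001.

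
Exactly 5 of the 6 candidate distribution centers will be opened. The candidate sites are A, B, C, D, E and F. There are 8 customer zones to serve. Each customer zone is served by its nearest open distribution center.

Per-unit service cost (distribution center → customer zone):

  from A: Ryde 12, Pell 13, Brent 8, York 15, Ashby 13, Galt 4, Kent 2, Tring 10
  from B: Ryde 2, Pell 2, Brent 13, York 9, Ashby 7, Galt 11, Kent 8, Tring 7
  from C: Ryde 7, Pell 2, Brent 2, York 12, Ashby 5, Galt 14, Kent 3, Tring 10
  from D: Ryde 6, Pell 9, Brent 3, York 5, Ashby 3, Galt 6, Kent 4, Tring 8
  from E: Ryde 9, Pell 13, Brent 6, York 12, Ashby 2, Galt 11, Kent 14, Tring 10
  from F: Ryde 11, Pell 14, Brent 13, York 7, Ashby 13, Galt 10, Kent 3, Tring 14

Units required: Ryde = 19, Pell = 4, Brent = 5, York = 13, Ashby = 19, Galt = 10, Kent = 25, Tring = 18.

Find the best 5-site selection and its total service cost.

Choose A, B, C, D and E; total service cost 375.

With exactly 5 open, each customer zone uses its cheapest among the chosen.
{A, B, C, D, E}: Ryde→B 2·19=38, Pell→B 2·4=8, Brent→C 2·5=10, York→D 5·13=65, Ashby→E 2·19=38, Galt→A 4·10=40, Kent→A 2·25=50, Tring→B 7·18=126. Service cost 375.
{A, B, D, E, F}: service cost 380
{A, B, C, D, F}: service cost 394
Among all 6 size-5 choices, {A, B, C, D, E} is lowest.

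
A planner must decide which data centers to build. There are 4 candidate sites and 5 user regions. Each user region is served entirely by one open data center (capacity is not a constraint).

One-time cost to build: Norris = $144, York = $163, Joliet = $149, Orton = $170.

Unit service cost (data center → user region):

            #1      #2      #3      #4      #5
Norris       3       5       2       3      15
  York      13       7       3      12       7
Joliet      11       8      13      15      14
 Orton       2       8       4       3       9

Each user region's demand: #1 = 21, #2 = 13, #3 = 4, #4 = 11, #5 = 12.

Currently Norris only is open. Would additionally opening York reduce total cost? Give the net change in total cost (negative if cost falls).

No — net change +67 (cost rises by 67).

Current service cost with {Norris}: 349.
Adding York: each user region re-picks its cheapest; new service cost 253, saving 96.
Extra fixed cost: 163. Net change = 163 − 96 = 67.
(Totals: 493 → 560.)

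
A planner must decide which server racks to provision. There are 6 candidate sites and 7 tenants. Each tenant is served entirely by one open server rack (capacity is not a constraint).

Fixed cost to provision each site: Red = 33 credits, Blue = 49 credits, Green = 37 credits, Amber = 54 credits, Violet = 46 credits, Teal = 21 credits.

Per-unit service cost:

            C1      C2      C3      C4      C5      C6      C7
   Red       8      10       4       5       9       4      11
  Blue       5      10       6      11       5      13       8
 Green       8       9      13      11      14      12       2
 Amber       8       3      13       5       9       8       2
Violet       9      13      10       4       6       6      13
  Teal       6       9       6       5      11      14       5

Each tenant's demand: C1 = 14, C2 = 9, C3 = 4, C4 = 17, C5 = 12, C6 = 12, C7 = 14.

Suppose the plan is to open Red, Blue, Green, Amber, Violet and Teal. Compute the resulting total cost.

Each tenant is assigned to its cheapest site among the open ones.
{Red, Blue, Green, Amber, Violet, Teal}: C1→Blue 5·14=70, C2→Amber 3·9=27, C3→Red 4·4=16, C4→Violet 4·17=68, C5→Blue 5·12=60, C6→Red 4·12=48, C7→Green 2·14=28. Service 317; fixed 240; total 557.

Total cost: 557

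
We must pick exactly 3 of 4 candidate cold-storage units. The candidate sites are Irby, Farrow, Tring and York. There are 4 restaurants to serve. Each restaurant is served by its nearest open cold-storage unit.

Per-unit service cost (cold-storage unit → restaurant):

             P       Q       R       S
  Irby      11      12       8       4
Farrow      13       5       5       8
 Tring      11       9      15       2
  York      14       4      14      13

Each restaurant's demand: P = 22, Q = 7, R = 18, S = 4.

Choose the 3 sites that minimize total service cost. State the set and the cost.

With exactly 3 open, each restaurant uses its cheapest among the chosen.
{Farrow, Tring, York}: P→Tring 11·22=242, Q→York 4·7=28, R→Farrow 5·18=90, S→Tring 2·4=8. Service cost 368.
{Irby, Farrow, Tring}: service cost 375
{Irby, Farrow, York}: service cost 376
Among all 4 size-3 choices, {Farrow, Tring, York} is lowest.

Choose Farrow, Tring and York; total service cost 368.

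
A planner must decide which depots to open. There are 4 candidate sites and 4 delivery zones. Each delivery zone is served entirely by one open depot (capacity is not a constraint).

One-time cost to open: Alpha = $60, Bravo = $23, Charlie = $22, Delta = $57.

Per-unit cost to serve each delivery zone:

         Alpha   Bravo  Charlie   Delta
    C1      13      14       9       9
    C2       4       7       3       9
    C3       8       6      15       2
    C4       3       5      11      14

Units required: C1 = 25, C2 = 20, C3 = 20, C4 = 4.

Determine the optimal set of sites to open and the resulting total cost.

Open Bravo, Charlie and Delta; minimum total cost 447.

For any fixed open set, each delivery zone goes to its cheapest open site; total = fixed + service.
{Bravo, Charlie, Delta}: C1→Charlie 9·25=225, C2→Charlie 3·20=60, C3→Delta 2·20=40, C4→Bravo 5·4=20. Service 345; fixed 102; total 447.
{Charlie, Delta}: service 369 + fixed 79 = 448
{Bravo, Charlie}: C1→Charlie 9·25=225, C2→Charlie 3·20=60, C3→Bravo 6·20=120, C4→Bravo 5·4=20. Service 425; fixed 45; total 470.
{Alpha, Bravo, Charlie, Delta}: C1→Charlie 9·25=225, C2→Charlie 3·20=60, C3→Delta 2·20=40, C4→Alpha 3·4=12. Service 337; fixed 162; total 499.
No other subset beats 447.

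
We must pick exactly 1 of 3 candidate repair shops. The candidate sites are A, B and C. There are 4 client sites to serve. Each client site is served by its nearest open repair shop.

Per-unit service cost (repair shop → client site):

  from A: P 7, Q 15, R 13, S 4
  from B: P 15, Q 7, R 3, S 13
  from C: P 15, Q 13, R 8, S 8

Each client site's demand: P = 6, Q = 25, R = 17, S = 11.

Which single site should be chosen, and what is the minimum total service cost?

With exactly 1 open, each client site uses its cheapest among the chosen.
{B}: P→B 15·6=90, Q→B 7·25=175, R→B 3·17=51, S→B 13·11=143. Service cost 459.
{C}: service cost 639
{A}: service cost 682
Among all 3 size-1 choices, {B} is lowest.

Choose B only; total service cost 459.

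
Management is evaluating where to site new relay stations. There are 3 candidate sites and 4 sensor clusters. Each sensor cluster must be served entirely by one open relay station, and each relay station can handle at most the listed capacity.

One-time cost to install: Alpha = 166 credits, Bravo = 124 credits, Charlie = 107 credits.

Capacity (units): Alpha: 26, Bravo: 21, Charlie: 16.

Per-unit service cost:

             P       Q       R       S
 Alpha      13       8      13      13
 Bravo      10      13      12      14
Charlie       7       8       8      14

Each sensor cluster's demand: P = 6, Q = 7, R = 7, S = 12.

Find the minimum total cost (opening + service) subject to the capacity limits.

Open {Bravo, Charlie}: P→Bravo 10·6=60, Q→Charlie 8·7=56, R→Charlie 8·7=56, S→Bravo 14·12=168.
Loads: Bravo carries 18/21, Charlie carries 14/16. Service 340; fixed 231; total 571.
Next best feasible plan costs 581.

Minimum total cost: 571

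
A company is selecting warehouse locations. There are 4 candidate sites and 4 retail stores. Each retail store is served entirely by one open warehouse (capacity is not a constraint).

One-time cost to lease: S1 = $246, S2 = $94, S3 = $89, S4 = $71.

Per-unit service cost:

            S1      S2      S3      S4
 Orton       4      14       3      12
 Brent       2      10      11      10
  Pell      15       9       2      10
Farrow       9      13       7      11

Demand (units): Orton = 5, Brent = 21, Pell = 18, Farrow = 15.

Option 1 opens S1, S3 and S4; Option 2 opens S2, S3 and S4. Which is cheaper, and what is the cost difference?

Option 1: {S1, S3, S4}: Orton→S3 3·5=15, Brent→S1 2·21=42, Pell→S3 2·18=36, Farrow→S3 7·15=105. Service 198; fixed 406; total 604.
Option 2: {S2, S3, S4}: Orton→S3 3·5=15, Brent→S2 10·21=210, Pell→S3 2·18=36, Farrow→S3 7·15=105. Service 366; fixed 254; total 620.
Difference: |604 − 620| = 16.

Option 1 is cheaper by 16.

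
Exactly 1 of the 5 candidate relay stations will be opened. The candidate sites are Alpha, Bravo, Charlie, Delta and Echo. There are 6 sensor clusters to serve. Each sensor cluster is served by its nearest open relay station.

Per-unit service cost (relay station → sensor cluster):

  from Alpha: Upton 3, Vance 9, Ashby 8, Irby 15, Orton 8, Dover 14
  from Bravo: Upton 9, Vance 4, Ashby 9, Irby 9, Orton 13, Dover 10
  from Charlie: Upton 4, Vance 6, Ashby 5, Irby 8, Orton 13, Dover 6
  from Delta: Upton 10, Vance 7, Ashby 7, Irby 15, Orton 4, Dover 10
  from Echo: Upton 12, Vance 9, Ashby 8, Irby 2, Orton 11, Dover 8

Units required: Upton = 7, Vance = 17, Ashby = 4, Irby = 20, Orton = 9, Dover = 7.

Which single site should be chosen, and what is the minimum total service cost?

With exactly 1 open, each sensor cluster uses its cheapest among the chosen.
{Echo}: Upton→Echo 12·7=84, Vance→Echo 9·17=153, Ashby→Echo 8·4=32, Irby→Echo 2·20=40, Orton→Echo 11·9=99, Dover→Echo 8·7=56. Service cost 464.
{Charlie}: service cost 469
{Bravo}: service cost 534
Among all 5 size-1 choices, {Echo} is lowest.

Choose Echo only; total service cost 464.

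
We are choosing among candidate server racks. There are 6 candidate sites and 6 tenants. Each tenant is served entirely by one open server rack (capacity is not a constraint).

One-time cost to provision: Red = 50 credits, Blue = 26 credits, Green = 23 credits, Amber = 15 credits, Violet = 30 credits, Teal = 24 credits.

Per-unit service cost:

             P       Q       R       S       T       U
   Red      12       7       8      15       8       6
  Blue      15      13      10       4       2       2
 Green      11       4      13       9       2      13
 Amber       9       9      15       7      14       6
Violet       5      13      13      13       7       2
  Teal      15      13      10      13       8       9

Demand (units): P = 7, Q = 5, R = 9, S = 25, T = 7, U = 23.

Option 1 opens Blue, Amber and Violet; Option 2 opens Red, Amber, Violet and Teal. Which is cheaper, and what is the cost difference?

Option 1: {Blue, Amber, Violet}: P→Violet 5·7=35, Q→Amber 9·5=45, R→Blue 10·9=90, S→Blue 4·25=100, T→Blue 2·7=14, U→Blue 2·23=46. Service 330; fixed 71; total 401.
Option 2: {Red, Amber, Violet, Teal}: P→Violet 5·7=35, Q→Red 7·5=35, R→Red 8·9=72, S→Amber 7·25=175, T→Violet 7·7=49, U→Violet 2·23=46. Service 412; fixed 119; total 531.
Difference: |401 − 531| = 130.

Option 1 is cheaper by 130.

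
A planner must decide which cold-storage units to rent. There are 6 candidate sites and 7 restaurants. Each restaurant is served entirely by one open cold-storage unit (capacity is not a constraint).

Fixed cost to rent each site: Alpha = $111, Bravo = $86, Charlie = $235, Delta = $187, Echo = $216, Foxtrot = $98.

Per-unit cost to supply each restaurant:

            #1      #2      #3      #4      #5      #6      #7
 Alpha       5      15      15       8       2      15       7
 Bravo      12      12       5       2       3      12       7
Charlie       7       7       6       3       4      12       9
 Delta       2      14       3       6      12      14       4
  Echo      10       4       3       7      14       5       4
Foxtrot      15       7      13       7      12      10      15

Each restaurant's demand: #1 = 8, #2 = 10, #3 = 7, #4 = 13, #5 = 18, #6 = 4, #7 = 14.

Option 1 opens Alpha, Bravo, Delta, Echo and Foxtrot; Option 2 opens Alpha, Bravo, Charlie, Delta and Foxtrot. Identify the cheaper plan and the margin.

Option 1 is cheaper by 69.

Option 1: {Alpha, Bravo, Delta, Echo, Foxtrot}: #1→Delta 2·8=16, #2→Echo 4·10=40, #3→Delta 3·7=21, #4→Bravo 2·13=26, #5→Alpha 2·18=36, #6→Echo 5·4=20, #7→Delta 4·14=56. Service 215; fixed 698; total 913.
Option 2: {Alpha, Bravo, Charlie, Delta, Foxtrot}: #1→Delta 2·8=16, #2→Charlie 7·10=70, #3→Delta 3·7=21, #4→Bravo 2·13=26, #5→Alpha 2·18=36, #6→Foxtrot 10·4=40, #7→Delta 4·14=56. Service 265; fixed 717; total 982.
Difference: |913 − 982| = 69.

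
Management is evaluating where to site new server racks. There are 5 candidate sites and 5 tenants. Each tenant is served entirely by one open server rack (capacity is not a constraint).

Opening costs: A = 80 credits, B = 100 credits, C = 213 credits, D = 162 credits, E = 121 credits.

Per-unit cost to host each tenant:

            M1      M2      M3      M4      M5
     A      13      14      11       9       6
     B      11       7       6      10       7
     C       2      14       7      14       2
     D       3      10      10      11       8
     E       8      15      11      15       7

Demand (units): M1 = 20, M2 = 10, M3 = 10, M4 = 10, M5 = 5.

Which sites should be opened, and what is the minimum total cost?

Open D only; minimum total cost 572.

For any fixed open set, each tenant goes to its cheapest open site; total = fixed + service.
{D}: M1→D 3·20=60, M2→D 10·10=100, M3→D 10·10=100, M4→D 11·10=110, M5→D 8·5=40. Service 410; fixed 162; total 572.
{B}: M1→B 11·20=220, M2→B 7·10=70, M3→B 6·10=60, M4→B 10·10=100, M5→B 7·5=35. Service 485; fixed 100; total 585.
{B, D}: service 325 + fixed 262 = 587
{A, B, C, D, E}: service 270 + fixed 676 = 946
No other subset beats 572.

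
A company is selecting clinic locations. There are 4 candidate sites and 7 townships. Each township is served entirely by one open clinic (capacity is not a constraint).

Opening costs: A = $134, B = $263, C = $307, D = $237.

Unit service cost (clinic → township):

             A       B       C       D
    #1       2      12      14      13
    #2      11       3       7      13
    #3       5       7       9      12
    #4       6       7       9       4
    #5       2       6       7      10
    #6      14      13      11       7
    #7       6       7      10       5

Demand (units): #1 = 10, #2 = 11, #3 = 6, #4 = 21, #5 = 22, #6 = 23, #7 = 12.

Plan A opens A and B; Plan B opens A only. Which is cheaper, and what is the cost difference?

Plan A: {A, B}: #1→A 2·10=20, #2→B 3·11=33, #3→A 5·6=30, #4→A 6·21=126, #5→A 2·22=44, #6→B 13·23=299, #7→A 6·12=72. Service 624; fixed 397; total 1021.
Plan B: {A}: #1→A 2·10=20, #2→A 11·11=121, #3→A 5·6=30, #4→A 6·21=126, #5→A 2·22=44, #6→A 14·23=322, #7→A 6·12=72. Service 735; fixed 134; total 869.
Difference: |1021 − 869| = 152.

Plan B is cheaper by 152.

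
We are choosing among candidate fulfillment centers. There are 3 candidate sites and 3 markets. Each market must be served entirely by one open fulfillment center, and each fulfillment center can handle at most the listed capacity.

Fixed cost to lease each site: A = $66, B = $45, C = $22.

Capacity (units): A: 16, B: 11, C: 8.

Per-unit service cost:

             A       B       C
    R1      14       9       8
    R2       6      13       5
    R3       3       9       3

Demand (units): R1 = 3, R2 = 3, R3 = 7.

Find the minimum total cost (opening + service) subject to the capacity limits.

Minimum total cost: 147

Open {A}: R1→A 14·3=42, R2→A 6·3=18, R3→A 3·7=21.
Loads: A carries 13/16. Service 81; fixed 66; total 147.
Next best feasible plan costs 148.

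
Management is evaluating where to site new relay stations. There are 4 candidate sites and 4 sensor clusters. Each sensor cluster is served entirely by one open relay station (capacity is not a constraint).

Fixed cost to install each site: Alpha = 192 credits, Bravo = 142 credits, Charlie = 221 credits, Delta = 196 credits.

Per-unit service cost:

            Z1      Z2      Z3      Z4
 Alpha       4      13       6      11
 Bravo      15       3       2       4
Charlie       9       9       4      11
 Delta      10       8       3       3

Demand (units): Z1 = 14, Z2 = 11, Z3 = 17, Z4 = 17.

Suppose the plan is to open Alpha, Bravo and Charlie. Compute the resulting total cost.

Total cost: 746

Each sensor cluster is assigned to its cheapest site among the open ones.
{Alpha, Bravo, Charlie}: Z1→Alpha 4·14=56, Z2→Bravo 3·11=33, Z3→Bravo 2·17=34, Z4→Bravo 4·17=68. Service 191; fixed 555; total 746.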